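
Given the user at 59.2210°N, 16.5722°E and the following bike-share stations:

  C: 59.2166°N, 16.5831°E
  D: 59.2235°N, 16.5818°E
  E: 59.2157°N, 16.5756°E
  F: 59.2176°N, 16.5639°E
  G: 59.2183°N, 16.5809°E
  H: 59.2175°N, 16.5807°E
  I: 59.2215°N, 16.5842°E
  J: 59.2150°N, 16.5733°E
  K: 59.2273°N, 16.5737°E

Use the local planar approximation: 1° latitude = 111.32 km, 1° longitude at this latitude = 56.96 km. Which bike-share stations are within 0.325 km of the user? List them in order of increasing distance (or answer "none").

Distances from 59.2210°N, 16.5722°E:
C: 0.7908 km
D: 0.6136 km
E: 0.6210 km
F: 0.6056 km
G: 0.5796 km
H: 0.6215 km
I: 0.6858 km
J: 0.6709 km
K: 0.7065 km
Threshold 0.325 km: none within range.

none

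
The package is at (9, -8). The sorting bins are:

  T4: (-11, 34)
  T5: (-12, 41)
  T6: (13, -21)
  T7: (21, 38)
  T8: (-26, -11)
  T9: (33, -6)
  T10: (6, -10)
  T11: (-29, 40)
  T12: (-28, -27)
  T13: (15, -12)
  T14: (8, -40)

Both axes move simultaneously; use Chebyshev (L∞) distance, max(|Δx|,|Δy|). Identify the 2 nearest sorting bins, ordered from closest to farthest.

T10, T13

Distances from (9, -8):
T4: 42
T5: 49
T6: 13
T7: 46
T8: 35
T9: 24
T10: 3
T11: 48
T12: 37
T13: 6
T14: 32
Sorted: T10 (3) < T13 (6) < T6 (13) < T9 (24) < …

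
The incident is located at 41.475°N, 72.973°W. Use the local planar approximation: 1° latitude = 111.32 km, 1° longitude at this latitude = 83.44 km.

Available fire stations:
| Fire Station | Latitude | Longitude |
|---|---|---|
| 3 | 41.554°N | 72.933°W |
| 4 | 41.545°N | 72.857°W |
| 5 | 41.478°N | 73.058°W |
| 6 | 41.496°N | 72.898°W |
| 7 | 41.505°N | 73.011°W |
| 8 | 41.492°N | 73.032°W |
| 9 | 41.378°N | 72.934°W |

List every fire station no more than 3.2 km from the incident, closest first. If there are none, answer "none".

Distances from 41.475°N, 72.973°W:
3: 9.406 km
4: 12.426 km
5: 7.100 km
6: 6.680 km
7: 4.605 km
8: 5.274 km
9: 11.278 km
Threshold 3.2 km: none within range.

none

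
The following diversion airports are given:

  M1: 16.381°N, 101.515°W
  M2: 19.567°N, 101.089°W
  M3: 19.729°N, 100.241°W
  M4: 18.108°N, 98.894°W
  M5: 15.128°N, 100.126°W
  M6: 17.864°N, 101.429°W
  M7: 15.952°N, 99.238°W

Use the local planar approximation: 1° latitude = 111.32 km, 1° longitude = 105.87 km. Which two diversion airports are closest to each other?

Pairwise distances:
M1–M2: 357.522 km
M1–M3: 396.355 km
M1–M4: 337.577 km
M1–M5: 202.683 km
M1–M6: 165.338 km
M1–M7: 245.751 km
M2–M3: 91.571 km
M2–M4: 283.516 km
M2–M5: 504.557 km
M2–M6: 192.965 km
M2–M7: 447.600 km
M3–M4: 229.997 km
M3–M5: 512.328 km
M3–M6: 242.738 km
M3–M7: 433.657 km
M4–M5: 356.454 km
M4–M6: 269.751 km
M4–M7: 242.753 km
M5–M6: 334.356 km
M5–M7: 131.348 km
M6–M7: 314.815 km
Closest pair: M2–M3 at 91.571 km.

M2 and M3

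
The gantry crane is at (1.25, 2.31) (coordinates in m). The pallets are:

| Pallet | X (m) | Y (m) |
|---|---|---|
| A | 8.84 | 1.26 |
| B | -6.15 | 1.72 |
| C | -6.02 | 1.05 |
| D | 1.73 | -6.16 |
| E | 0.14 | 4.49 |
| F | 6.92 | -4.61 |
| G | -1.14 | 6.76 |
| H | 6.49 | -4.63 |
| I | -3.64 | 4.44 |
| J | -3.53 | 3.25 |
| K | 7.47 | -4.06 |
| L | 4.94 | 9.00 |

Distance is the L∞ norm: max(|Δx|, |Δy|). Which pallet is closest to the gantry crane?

E

Distances from (1.25, 2.31):
A: max(|7.59|, |-1.05|) = 7.59 m
B: max(|-7.40|, |-0.59|) = 7.40 m
C: max(|-7.27|, |-1.26|) = 7.27 m
D: max(|0.48|, |-8.47|) = 8.47 m
E: max(|-1.11|, |2.18|) = 2.18 m
F: max(|5.67|, |-6.92|) = 6.92 m
G: max(|-2.39|, |4.45|) = 4.45 m
H: max(|5.24|, |-6.94|) = 6.94 m
I: max(|-4.89|, |2.13|) = 4.89 m
J: max(|-4.78|, |0.94|) = 4.78 m
K: max(|6.22|, |-6.37|) = 6.37 m
L: max(|3.69|, |6.69|) = 6.69 m
Minimum: E at 2.18 m.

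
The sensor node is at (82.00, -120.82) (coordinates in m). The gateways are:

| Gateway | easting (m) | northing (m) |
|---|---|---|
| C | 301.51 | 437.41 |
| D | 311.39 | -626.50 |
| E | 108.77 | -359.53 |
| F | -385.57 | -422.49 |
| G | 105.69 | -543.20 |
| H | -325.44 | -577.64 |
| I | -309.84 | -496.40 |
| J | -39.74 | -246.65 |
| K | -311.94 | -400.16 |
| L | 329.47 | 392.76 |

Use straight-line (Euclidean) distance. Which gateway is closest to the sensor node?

Distances from (82.00, -120.82):
C: 599.84 m
D: 555.28 m
E: 240.21 m
F: 556.44 m
G: 423.04 m
H: 612.12 m
I: 542.77 m
J: 175.08 m
K: 482.93 m
L: 570.09 m
Minimum: J at 175.08 m.

J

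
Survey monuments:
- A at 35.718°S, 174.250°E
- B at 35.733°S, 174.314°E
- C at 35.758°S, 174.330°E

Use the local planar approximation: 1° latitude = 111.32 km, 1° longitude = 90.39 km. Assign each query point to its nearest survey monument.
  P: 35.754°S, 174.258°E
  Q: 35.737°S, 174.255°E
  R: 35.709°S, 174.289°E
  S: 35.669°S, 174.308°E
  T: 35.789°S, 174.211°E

P at 35.754°S, 174.258°E:
  A: 4.072 km
  B: 5.576 km
  C: 6.523 km
  → nearest: A (4.072 km)
Q at 35.737°S, 174.255°E:
  A: 2.163 km
  B: 5.352 km
  C: 7.171 km
  → nearest: A (2.163 km)
R at 35.709°S, 174.289°E:
  A: 3.665 km
  B: 3.499 km
  C: 6.595 km
  → nearest: B (3.499 km)
S at 35.669°S, 174.308°E:
  A: 7.566 km
  B: 7.145 km
  C: 10.105 km
  → nearest: B (7.145 km)
T at 35.789°S, 174.211°E:
  A: 8.654 km
  B: 11.205 km
  C: 11.296 km
  → nearest: A (8.654 km)

P→A; Q→A; R→B; S→B; T→A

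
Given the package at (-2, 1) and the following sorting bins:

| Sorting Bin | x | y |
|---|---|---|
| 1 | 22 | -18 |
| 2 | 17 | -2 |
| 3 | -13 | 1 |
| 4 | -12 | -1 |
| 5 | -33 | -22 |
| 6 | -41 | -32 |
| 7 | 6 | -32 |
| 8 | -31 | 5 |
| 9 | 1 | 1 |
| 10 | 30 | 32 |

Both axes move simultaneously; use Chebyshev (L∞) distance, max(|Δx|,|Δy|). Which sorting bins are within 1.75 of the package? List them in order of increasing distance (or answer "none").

none

Distances from (-2, 1):
1: max(|24|, |-19|) = 24
2: max(|19|, |-3|) = 19
3: max(|-11|, |0|) = 11
4: max(|-10|, |-2|) = 10
5: max(|-31|, |-23|) = 31
6: max(|-39|, |-33|) = 39
7: max(|8|, |-33|) = 33
8: max(|-29|, |4|) = 29
9: max(|3|, |0|) = 3
10: max(|32|, |31|) = 32
Threshold 1.75: none within range.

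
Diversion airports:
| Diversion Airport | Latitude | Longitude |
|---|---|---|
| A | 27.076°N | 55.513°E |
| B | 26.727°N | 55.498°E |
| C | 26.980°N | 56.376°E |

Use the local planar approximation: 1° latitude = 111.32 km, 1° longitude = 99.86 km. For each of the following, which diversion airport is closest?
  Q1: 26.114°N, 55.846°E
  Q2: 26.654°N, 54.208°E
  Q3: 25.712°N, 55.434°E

Q1 at 26.114°N, 55.846°E:
  A: 112.134 km
  B: 76.578 km
  C: 109.976 km
  → nearest: B (76.578 km)
Q2 at 26.654°N, 54.208°E:
  A: 138.526 km
  B: 129.075 km
  C: 219.517 km
  → nearest: B (129.075 km)
Q3 at 25.712°N, 55.434°E:
  A: 152.045 km
  B: 113.170 km
  C: 169.627 km
  → nearest: B (113.170 km)

Q1→B; Q2→B; Q3→B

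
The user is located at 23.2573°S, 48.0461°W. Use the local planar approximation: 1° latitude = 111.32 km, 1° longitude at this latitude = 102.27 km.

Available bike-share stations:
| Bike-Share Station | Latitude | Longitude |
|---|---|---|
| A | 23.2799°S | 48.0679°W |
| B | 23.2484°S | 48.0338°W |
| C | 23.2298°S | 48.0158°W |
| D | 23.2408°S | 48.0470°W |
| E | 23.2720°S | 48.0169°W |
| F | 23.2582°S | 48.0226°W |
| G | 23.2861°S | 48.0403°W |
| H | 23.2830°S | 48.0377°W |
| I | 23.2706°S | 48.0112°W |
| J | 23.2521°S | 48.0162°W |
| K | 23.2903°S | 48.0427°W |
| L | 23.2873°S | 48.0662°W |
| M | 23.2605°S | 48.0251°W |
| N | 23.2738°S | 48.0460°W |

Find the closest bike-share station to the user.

B

Distances from 23.2573°S, 48.0461°W:
A: 3.3616 km
B: 1.6012 km
C: 4.3559 km
D: 1.8391 km
E: 3.4052 km
F: 2.4054 km
G: 3.2604 km
H: 2.9871 km
I: 3.8641 km
J: 3.1122 km
K: 3.6900 km
L: 3.9215 km
M: 2.1770 km
N: 1.8368 km
Minimum: B at 1.6012 km.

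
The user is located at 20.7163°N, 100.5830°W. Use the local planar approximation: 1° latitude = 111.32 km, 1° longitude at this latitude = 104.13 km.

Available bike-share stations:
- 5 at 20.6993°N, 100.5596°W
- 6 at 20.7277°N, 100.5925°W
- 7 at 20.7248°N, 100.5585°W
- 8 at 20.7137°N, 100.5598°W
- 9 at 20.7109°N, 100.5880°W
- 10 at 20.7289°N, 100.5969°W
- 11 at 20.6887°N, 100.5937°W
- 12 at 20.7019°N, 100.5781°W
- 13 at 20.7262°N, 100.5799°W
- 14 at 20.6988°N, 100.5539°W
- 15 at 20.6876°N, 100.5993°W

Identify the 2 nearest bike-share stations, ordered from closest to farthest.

Distances from 20.7163°N, 100.5830°W:
5: 3.0852 km
6: 1.6091 km
7: 2.7210 km
8: 2.4331 km
9: 0.7953 km
10: 2.0155 km
11: 3.2682 km
12: 1.6823 km
13: 1.1484 km
14: 3.6024 km
15: 3.6178 km
Sorted: 9 (0.7953 km) < 13 (1.1484 km) < 6 (1.6091 km) < 12 (1.6823 km) < …

9, 13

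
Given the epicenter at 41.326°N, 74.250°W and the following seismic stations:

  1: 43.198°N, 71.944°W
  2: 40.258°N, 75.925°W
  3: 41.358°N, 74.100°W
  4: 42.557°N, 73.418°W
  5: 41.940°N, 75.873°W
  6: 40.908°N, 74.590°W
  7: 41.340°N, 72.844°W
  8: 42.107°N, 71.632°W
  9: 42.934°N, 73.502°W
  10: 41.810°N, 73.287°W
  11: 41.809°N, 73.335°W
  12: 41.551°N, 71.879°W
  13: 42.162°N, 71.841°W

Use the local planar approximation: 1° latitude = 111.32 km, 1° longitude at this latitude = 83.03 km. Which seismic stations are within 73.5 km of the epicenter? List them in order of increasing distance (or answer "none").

3, 6

Distances from 41.326°N, 74.250°W:
1: 282.996 km
2: 182.966 km
3: 12.954 km
4: 153.463 km
5: 151.101 km
6: 54.426 km
7: 116.751 km
8: 234.114 km
9: 189.471 km
10: 96.417 km
11: 93.074 km
12: 198.451 km
13: 220.609 km
Threshold 73.5 km: 3 (12.954 km), 6 (54.426 km) are within range.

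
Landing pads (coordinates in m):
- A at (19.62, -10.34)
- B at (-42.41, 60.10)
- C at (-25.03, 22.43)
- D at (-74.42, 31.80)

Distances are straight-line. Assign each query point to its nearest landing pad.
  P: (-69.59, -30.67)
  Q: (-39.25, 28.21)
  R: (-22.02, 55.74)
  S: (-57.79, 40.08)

P→D; Q→C; R→B; S→D

P at (-69.59, -30.67):
  A: 91.50 m
  B: 94.75 m
  C: 69.32 m
  D: 62.66 m
  → nearest: D (62.66 m)
Q at (-39.25, 28.21):
  A: 70.37 m
  B: 32.05 m
  C: 15.35 m
  D: 35.35 m
  → nearest: C (15.35 m)
R at (-22.02, 55.74):
  A: 78.11 m
  B: 20.85 m
  C: 33.45 m
  D: 57.61 m
  → nearest: B (20.85 m)
S at (-57.79, 40.08):
  A: 92.38 m
  B: 25.25 m
  C: 37.21 m
  D: 18.58 m
  → nearest: D (18.58 m)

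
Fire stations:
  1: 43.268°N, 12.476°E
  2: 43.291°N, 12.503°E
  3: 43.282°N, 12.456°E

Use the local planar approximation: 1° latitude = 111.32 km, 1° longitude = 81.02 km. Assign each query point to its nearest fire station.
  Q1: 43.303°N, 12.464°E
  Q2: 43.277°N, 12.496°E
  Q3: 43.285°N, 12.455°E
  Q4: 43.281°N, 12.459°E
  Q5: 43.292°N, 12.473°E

Q1 at 43.303°N, 12.464°E:
  1: 4.016 km
  2: 3.431 km
  3: 2.426 km
  → nearest: 3 (2.426 km)
Q2 at 43.277°N, 12.496°E:
  1: 1.905 km
  2: 1.658 km
  3: 3.288 km
  → nearest: 2 (1.658 km)
Q3 at 43.285°N, 12.455°E:
  1: 2.545 km
  2: 3.946 km
  3: 0.344 km
  → nearest: 3 (0.344 km)
Q4 at 43.281°N, 12.459°E:
  1: 1.998 km
  2: 3.735 km
  3: 0.267 km
  → nearest: 3 (0.267 km)
Q5 at 43.292°N, 12.473°E:
  1: 2.683 km
  2: 2.433 km
  3: 1.771 km
  → nearest: 3 (1.771 km)

Q1→3; Q2→2; Q3→3; Q4→3; Q5→3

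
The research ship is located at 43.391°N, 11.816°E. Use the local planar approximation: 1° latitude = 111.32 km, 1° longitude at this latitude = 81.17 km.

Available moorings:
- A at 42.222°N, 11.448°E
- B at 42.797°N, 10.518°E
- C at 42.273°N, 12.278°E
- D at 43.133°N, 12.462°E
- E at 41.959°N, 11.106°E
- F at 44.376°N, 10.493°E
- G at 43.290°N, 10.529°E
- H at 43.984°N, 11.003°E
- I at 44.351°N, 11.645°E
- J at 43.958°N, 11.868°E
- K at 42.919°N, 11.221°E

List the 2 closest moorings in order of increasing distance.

Distances from 43.391°N, 11.816°E:
A: √((-1.169·111.32)² + (-0.368·81.17)²) = √(16934.61851 + 892.25035) = 133.517 km
B: √((-0.594·111.32)² + (-1.298·81.17)²) = √(4372.39396 + 11100.44724) = 124.390 km
C: √((-1.118·111.32)² + (0.462·81.17)²) = √(15489.23620 + 1406.29050) = 129.983 km
D: √((-0.258·111.32)² + (0.646·81.17)²) = √(824.87057 + 2749.51522) = 59.786 km
E: √((-1.432·111.32)² + (-0.710·81.17)²) = √(25411.62462 + 3321.29758) = 169.508 km
F: √((0.985·111.32)² + (-1.323·81.17)²) = √(12023.16636 + 11532.16321) = 153.477 km
G: √((-0.101·111.32)² + (-1.287·81.17)²) = √(126.41224 + 10913.10128) = 105.069 km
H: √((0.593·111.32)² + (-0.813·81.17)²) = √(4357.68448 + 4354.83980) = 93.341 km
I: √((0.960·111.32)² + (-0.171·81.17)²) = √(11420.59844 + 192.65634) = 107.765 km
J: √((0.567·111.32)² + (0.052·81.17)²) = √(3983.93747 + 17.81549) = 63.259 km
K: √((-0.472·111.32)² + (-0.595·81.17)²) = √(2760.77105 + 2332.51810) = 71.367 km
Sorted: D (59.786 km) < J (63.259 km) < K (71.367 km) < H (93.341 km) < …

D, J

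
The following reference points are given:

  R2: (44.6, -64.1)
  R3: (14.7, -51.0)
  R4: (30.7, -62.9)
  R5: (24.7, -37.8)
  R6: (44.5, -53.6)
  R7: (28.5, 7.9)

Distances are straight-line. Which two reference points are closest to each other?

Pairwise distances:
R2–R3: √((-29.9)² + (13.1)²) = √(894.0100 + 171.6100) = 32.64
R2–R4: √((-13.9)² + (1.2)²) = √(193.2100 + 1.4400) = 13.95
R2–R5: √((-19.9)² + (26.3)²) = √(396.0100 + 691.6900) = 32.98
R2–R6: √((-0.1)² + (10.5)²) = √(0.0100 + 110.2500) = 10.50
R2–R7: √((-16.1)² + (72.0)²) = √(259.2100 + 5184.0000) = 73.78
R3–R4: √((16.0)² + (-11.9)²) = √(256.0000 + 141.6100) = 19.94
R3–R5: √((10.0)² + (13.2)²) = √(100.0000 + 174.2400) = 16.56
R3–R6: √((29.8)² + (-2.6)²) = √(888.0400 + 6.7600) = 29.91
R3–R7: √((13.8)² + (58.9)²) = √(190.4400 + 3469.2100) = 60.50
R4–R5: √((-6.0)² + (25.1)²) = √(36.0000 + 630.0100) = 25.81
R4–R6: √((13.8)² + (9.3)²) = √(190.4400 + 86.4900) = 16.64
R4–R7: √((-2.2)² + (70.8)²) = √(4.8400 + 5012.6400) = 70.83
R5–R6: √((19.8)² + (-15.8)²) = √(392.0400 + 249.6400) = 25.33
R5–R7: √((3.8)² + (45.7)²) = √(14.4400 + 2088.4900) = 45.86
R6–R7: √((-16.0)² + (61.5)²) = √(256.0000 + 3782.2500) = 63.55
Closest pair: R2–R6 at 10.50.

R2 and R6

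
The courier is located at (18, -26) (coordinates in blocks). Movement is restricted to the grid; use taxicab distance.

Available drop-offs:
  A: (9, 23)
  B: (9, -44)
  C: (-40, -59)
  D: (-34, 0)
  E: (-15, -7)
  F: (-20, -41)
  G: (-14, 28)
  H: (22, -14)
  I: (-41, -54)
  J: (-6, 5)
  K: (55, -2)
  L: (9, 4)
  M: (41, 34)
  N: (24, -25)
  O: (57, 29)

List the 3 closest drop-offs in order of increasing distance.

Distances from (18, -26):
A: |-9| + |49| = 9 + 49 = 58 blocks
B: |-9| + |-18| = 9 + 18 = 27 blocks
C: |-58| + |-33| = 58 + 33 = 91 blocks
D: |-52| + |26| = 52 + 26 = 78 blocks
E: |-33| + |19| = 33 + 19 = 52 blocks
F: |-38| + |-15| = 38 + 15 = 53 blocks
G: |-32| + |54| = 32 + 54 = 86 blocks
H: |4| + |12| = 4 + 12 = 16 blocks
I: |-59| + |-28| = 59 + 28 = 87 blocks
J: |-24| + |31| = 24 + 31 = 55 blocks
K: |37| + |24| = 37 + 24 = 61 blocks
L: |-9| + |30| = 9 + 30 = 39 blocks
M: |23| + |60| = 23 + 60 = 83 blocks
N: |6| + |1| = 6 + 1 = 7 blocks
O: |39| + |55| = 39 + 55 = 94 blocks
Sorted: N (7 blocks) < H (16 blocks) < B (27 blocks) < L (39 blocks) < E (52 blocks) < …

N, H, B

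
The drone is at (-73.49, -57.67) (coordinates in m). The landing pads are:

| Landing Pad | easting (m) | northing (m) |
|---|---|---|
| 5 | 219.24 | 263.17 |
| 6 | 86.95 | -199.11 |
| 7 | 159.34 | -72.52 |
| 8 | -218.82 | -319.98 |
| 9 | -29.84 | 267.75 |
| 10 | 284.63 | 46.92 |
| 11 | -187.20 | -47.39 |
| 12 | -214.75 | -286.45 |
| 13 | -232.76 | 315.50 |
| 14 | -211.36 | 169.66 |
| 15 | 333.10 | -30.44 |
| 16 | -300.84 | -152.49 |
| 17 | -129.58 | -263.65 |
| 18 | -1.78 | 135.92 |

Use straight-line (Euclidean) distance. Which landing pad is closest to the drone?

Distances from (-73.49, -57.67):
5: √((292.73)² + (320.84)²) = √(85690.8529 + 102938.3056) = 434.31 m
6: √((160.44)² + (-141.44)²) = √(25740.9936 + 20005.2736) = 213.88 m
7: √((232.83)² + (-14.85)²) = √(54209.8089 + 220.5225) = 233.30 m
8: √((-145.33)² + (-262.31)²) = √(21120.8089 + 68806.5361) = 299.88 m
9: √((43.65)² + (325.42)²) = √(1905.3225 + 105898.1764) = 328.33 m
10: √((358.12)² + (104.59)²) = √(128249.9344 + 10939.0681) = 373.08 m
11: √((-113.71)² + (10.28)²) = √(12929.9641 + 105.6784) = 114.17 m
12: √((-141.26)² + (-228.78)²) = √(19954.3876 + 52340.2884) = 268.88 m
13: √((-159.27)² + (373.17)²) = √(25366.9329 + 139255.8489) = 405.74 m
14: √((-137.87)² + (227.33)²) = √(19008.1369 + 51678.9289) = 265.87 m
15: √((406.59)² + (27.23)²) = √(165315.4281 + 741.4729) = 407.50 m
16: √((-227.35)² + (-94.82)²) = √(51688.0225 + 8990.8324) = 246.33 m
17: √((-56.09)² + (-205.98)²) = √(3146.0881 + 42427.7604) = 213.48 m
18: √((71.71)² + (193.59)²) = √(5142.3241 + 37477.0881) = 206.44 m
Minimum: 11 at 114.17 m.

11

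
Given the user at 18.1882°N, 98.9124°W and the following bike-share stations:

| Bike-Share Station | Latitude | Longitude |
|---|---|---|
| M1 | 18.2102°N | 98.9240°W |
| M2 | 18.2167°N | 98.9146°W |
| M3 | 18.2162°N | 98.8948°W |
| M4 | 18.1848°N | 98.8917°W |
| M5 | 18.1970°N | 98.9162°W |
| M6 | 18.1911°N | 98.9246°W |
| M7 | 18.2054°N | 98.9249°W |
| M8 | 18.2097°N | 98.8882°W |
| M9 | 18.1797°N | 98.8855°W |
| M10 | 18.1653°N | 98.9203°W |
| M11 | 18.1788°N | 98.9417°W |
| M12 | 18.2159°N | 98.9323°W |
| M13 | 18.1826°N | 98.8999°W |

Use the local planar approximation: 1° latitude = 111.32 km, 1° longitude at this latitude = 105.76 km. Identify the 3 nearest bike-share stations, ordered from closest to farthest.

M5, M6, M13

Distances from 18.1882°N, 98.9124°W:
M1: √((0.0220·111.32)² + (-0.0116·105.76)²) = √(5.997797 + 1.505077) = 2.7391 km
M2: √((0.0285·111.32)² + (-0.0022·105.76)²) = √(10.065518 + 0.054136) = 3.1811 km
M3: √((0.0280·111.32)² + (0.0176·105.76)²) = √(9.715440 + 3.464721) = 3.6304 km
M4: √((-0.0034·111.32)² + (0.0207·105.76)²) = √(0.143253 + 4.792737) = 2.2217 km
M5: √((0.0088·111.32)² + (-0.0038·105.76)²) = √(0.959648 + 0.161514) = 1.0588 km
M6: √((0.0029·111.32)² + (-0.0122·105.76)²) = √(0.104218 + 1.664802) = 1.3300 km
M7: √((0.0172·111.32)² + (-0.0125·105.76)²) = √(3.666091 + 1.747684) = 2.3268 km
M8: √((0.0215·111.32)² + (0.0242·105.76)²) = √(5.728268 + 6.550487) = 3.5041 km
M9: √((-0.0085·111.32)² + (0.0269·105.76)²) = √(0.895332 + 8.093706) = 2.9982 km
M10: √((-0.0229·111.32)² + (-0.0079·105.76)²) = √(6.498563 + 0.698067) = 2.6827 km
M11: √((-0.0094·111.32)² + (-0.0293·105.76)²) = √(1.094970 + 9.602363) = 3.2707 km
M12: √((0.0277·111.32)² + (-0.0199·105.76)²) = √(9.508367 + 4.429442) = 3.7333 km
M13: √((-0.0056·111.32)² + (0.0125·105.76)²) = √(0.388618 + 1.747684) = 1.4616 km
Sorted: M5 (1.0588 km) < M6 (1.3300 km) < M13 (1.4616 km) < M4 (2.2217 km) < M7 (2.3268 km) < …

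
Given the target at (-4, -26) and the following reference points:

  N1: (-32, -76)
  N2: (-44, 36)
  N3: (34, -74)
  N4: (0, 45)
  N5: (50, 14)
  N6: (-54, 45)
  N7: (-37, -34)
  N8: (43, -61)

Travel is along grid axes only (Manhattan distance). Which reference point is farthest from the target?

N6

Distances from (-4, -26):
N1: |-28| + |-50| = 28 + 50 = 78
N2: |-40| + |62| = 40 + 62 = 102
N3: |38| + |-48| = 38 + 48 = 86
N4: |4| + |71| = 4 + 71 = 75
N5: |54| + |40| = 54 + 40 = 94
N6: |-50| + |71| = 50 + 71 = 121
N7: |-33| + |-8| = 33 + 8 = 41
N8: |47| + |-35| = 47 + 35 = 82
Maximum: N6 at 121.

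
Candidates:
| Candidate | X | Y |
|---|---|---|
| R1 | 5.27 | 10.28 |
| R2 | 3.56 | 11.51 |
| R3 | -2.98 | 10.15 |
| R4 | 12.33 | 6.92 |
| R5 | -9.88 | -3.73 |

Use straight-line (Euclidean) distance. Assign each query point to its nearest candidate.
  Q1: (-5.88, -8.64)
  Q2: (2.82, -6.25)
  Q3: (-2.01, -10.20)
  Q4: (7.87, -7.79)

Q1→R5; Q2→R5; Q3→R5; Q4→R4

Q1 at (-5.88, -8.64):
  R1: 21.96
  R2: 22.25
  R3: 19.01
  R4: 23.95
  R5: 6.33
  → nearest: R5 (6.33)
Q2 at (2.82, -6.25):
  R1: 16.71
  R2: 17.78
  R3: 17.40
  R4: 16.24
  R5: 12.95
  → nearest: R5 (12.95)
Q3 at (-2.01, -10.20):
  R1: 21.74
  R2: 22.41
  R3: 20.37
  R4: 22.33
  R5: 10.19
  → nearest: R5 (10.19)
Q4 at (7.87, -7.79):
  R1: 18.26
  R2: 19.78
  R3: 20.97
  R4: 15.37
  R5: 18.21
  → nearest: R4 (15.37)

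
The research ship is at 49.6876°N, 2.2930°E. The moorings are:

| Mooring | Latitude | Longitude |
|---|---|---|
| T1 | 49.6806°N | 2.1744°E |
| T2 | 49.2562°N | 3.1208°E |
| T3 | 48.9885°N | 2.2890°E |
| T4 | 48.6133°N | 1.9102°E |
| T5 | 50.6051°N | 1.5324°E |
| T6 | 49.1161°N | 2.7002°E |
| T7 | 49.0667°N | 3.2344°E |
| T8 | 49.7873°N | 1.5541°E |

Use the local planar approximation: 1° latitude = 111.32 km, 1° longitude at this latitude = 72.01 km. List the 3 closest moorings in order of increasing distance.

Distances from 49.6876°N, 2.2930°E:
T1: √((-0.0070·111.32)² + (-0.1186·72.01)²) = √(0.607215 + 72.938193) = 8.5759 km
T2: √((-0.4314·111.32)² + (0.8278·72.01)²) = √(2306.251558 + 3553.337555) = 76.5480 km
T3: √((-0.6991·111.32)² + (-0.0040·72.01)²) = √(6056.545714 + 0.082967) = 77.8243 km
T4: √((-1.0743·111.32)² + (-0.3828·72.01)²) = √(14302.025459 + 759.852821) = 122.7268 km
T5: √((0.9175·111.32)² + (-0.7606·72.01)²) = √(10431.782923 + 2999.841190) = 115.8949 km
T6: √((-0.5715·111.32)² + (0.4072·72.01)²) = √(4047.425512 + 859.807364) = 70.0516 km
T7: √((-0.6209·111.32)² + (0.9414·72.01)²) = √(4777.379207 + 4595.513114) = 96.8137 km
T8: √((0.0997·111.32)² + (-0.7389·72.01)²) = √(123.179011 + 2831.111377) = 54.3534 km
Sorted: T1 (8.5759 km) < T8 (54.3534 km) < T6 (70.0516 km) < T2 (76.5480 km) < T3 (77.8243 km) < …

T1, T8, T6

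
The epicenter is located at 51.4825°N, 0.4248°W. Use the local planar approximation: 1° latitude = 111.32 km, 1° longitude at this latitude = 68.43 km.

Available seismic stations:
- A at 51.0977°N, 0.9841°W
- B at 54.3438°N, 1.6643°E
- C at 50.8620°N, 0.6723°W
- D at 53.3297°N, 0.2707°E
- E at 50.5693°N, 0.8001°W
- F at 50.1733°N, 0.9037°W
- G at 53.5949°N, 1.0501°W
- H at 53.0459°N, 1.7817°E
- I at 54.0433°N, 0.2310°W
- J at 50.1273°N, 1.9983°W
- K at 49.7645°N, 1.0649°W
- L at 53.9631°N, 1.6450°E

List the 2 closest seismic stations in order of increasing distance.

A, C

Distances from 51.4825°N, 0.4248°W:
A: √((-0.3848·111.32)² + (-0.5593·68.43)²) = √(1834.917413 + 1464.814798) = 57.4433 km
B: √((2.8613·111.32)² + (2.0891·68.43)²) = √(101454.936889 + 20436.736157) = 349.1299 km
C: √((-0.6205·111.32)² + (-0.2475·68.43)²) = √(4771.225765 + 286.842492) = 71.1201 km
D: √((1.8472·111.32)² + (0.6955·68.43)²) = √(42283.821923 + 2265.099836) = 211.0662 km
E: √((-0.9132·111.32)² + (-0.3753·68.43)²) = √(10334.231854 + 659.553773) = 104.8513 km
F: √((-1.3092·111.32)² + (-0.4789·68.43)²) = √(21240.189573 + 1073.946765) = 149.3792 km
G: √((2.1124·111.32)² + (-0.6253·68.43)²) = √(55296.636176 + 1830.922397) = 239.0137 km
H: √((1.5634·111.32)² + (2.2065·68.43)²) = √(30289.116844 + 22798.220175) = 230.4069 km
I: √((2.5608·111.32)² + (0.1938·68.43)²) = √(81263.910579 + 175.873589) = 285.3766 km
J: √((-1.3552·111.32)² + (-1.5735·68.43)²) = √(22759.000287 + 11593.820562) = 185.3451 km
K: √((-1.7180·111.32)² + (-0.6401·68.43)²) = √(36575.705705 + 1918.618971) = 196.1997 km
L: √((2.4806·111.32)² + (2.0698·68.43)²) = √(76253.516094 + 20060.873771) = 310.3456 km
Sorted: A (57.4433 km) < C (71.1201 km) < E (104.8513 km) < F (149.3792 km) < …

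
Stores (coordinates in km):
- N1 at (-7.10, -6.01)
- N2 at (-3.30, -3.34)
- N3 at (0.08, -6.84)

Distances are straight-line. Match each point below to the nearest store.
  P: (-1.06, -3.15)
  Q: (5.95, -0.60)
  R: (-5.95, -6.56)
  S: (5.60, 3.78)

P→N2; Q→N3; R→N1; S→N2

P at (-1.06, -3.15):
  N1: 6.68 km
  N2: 2.25 km
  N3: 3.86 km
  → nearest: N2 (2.25 km)
Q at (5.95, -0.60):
  N1: 14.13 km
  N2: 9.65 km
  N3: 8.57 km
  → nearest: N3 (8.57 km)
R at (-5.95, -6.56):
  N1: 1.27 km
  N2: 4.17 km
  N3: 6.04 km
  → nearest: N1 (1.27 km)
S at (5.60, 3.78):
  N1: 16.04 km
  N2: 11.40 km
  N3: 11.97 km
  → nearest: N2 (11.40 km)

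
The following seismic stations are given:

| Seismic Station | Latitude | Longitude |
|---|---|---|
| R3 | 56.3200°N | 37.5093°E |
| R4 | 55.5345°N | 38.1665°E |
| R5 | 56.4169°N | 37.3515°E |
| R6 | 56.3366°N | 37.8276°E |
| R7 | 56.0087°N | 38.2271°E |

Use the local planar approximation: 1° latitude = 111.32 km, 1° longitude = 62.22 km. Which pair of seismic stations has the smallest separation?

R3 and R5

Pairwise distances:
R3–R5: 14.5862 km
R3–R6: 19.8907 km
R5–R6: 30.9423 km
R6–R7: 44.1616 km
R4–R7: 52.9224 km
R3–R7: 56.5292 km
R5–R7: 70.9431 km
R4–R6: 91.7458 km
R3–R4: 96.5306 km
R4–R5: 110.5456 km
Closest pair: R3–R5 at 14.5862 km.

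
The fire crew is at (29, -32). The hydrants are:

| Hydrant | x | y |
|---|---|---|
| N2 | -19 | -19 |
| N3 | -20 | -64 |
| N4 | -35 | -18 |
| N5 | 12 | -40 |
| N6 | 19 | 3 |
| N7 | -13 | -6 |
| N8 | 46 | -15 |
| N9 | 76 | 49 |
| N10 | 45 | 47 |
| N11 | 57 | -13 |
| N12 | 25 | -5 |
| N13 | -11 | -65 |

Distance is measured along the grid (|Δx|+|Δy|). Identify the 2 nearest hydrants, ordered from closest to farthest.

Distances from (29, -32):
N2: 61
N3: 81
N4: 78
N5: 25
N6: 45
N7: 68
N8: 34
N9: 128
N10: 95
N11: 47
N12: 31
N13: 73
Sorted: N5 (25) < N12 (31) < N8 (34) < N6 (45) < …

N5, N12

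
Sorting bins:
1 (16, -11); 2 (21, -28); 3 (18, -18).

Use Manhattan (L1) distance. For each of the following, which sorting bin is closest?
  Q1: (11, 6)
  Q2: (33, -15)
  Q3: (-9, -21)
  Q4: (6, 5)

Q1 at (11, 6):
  1: |5| + |-17| = 5 + 17 = 22
  2: |10| + |-34| = 10 + 34 = 44
  3: |7| + |-24| = 7 + 24 = 31
  → nearest: 1 (22)
Q2 at (33, -15):
  1: |-17| + |4| = 17 + 4 = 21
  2: |-12| + |-13| = 12 + 13 = 25
  3: |-15| + |-3| = 15 + 3 = 18
  → nearest: 3 (18)
Q3 at (-9, -21):
  1: |25| + |10| = 25 + 10 = 35
  2: |30| + |-7| = 30 + 7 = 37
  3: |27| + |3| = 27 + 3 = 30
  → nearest: 3 (30)
Q4 at (6, 5):
  1: |10| + |-16| = 10 + 16 = 26
  2: |15| + |-33| = 15 + 33 = 48
  3: |12| + |-23| = 12 + 23 = 35
  → nearest: 1 (26)

Q1→1; Q2→3; Q3→3; Q4→1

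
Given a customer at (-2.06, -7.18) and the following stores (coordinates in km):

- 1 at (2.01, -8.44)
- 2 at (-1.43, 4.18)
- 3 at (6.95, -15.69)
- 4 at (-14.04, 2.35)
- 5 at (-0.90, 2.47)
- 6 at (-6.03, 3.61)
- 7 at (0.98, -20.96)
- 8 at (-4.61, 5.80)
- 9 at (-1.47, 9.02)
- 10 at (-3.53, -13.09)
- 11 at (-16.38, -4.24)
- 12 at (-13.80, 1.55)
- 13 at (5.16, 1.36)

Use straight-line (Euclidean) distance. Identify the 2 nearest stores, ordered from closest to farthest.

Distances from (-2.06, -7.18):
1: √((4.07)² + (-1.26)²) = √(16.5649 + 1.5876) = 4.26 km
2: √((0.63)² + (11.36)²) = √(0.3969 + 129.0496) = 11.38 km
3: √((9.01)² + (-8.51)²) = √(81.1801 + 72.4201) = 12.39 km
4: √((-11.98)² + (9.53)²) = √(143.5204 + 90.8209) = 15.31 km
5: √((1.16)² + (9.65)²) = √(1.3456 + 93.1225) = 9.72 km
6: √((-3.97)² + (10.79)²) = √(15.7609 + 116.4241) = 11.50 km
7: √((3.04)² + (-13.78)²) = √(9.2416 + 189.8884) = 14.11 km
8: √((-2.55)² + (12.98)²) = √(6.5025 + 168.4804) = 13.23 km
9: √((0.59)² + (16.20)²) = √(0.3481 + 262.4400) = 16.21 km
10: √((-1.47)² + (-5.91)²) = √(2.1609 + 34.9281) = 6.09 km
11: √((-14.32)² + (2.94)²) = √(205.0624 + 8.6436) = 14.62 km
12: √((-11.74)² + (8.73)²) = √(137.8276 + 76.2129) = 14.63 km
13: √((7.22)² + (8.54)²) = √(52.1284 + 72.9316) = 11.18 km
Sorted: 1 (4.26 km) < 10 (6.09 km) < 5 (9.72 km) < 13 (11.18 km) < …

1, 10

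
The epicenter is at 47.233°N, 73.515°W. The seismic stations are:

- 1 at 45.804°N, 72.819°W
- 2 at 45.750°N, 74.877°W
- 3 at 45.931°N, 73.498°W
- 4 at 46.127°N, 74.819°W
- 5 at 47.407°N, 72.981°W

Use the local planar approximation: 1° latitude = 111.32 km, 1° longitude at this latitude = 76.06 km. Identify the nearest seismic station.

Distances from 47.233°N, 73.515°W:
1: √((-1.429·111.32)² + (0.696·76.06)²) = √(25305.26286 + 2802.40643) = 167.653 km
2: √((-1.483·111.32)² + (-1.362·76.06)²) = √(27253.90247 + 10731.65882) = 194.899 km
3: √((-1.302·111.32)² + (0.017·76.06)²) = √(21007.20937 + 1.67190) = 144.944 km
4: √((-1.106·111.32)² + (-1.304·76.06)²) = √(15158.51470 + 9837.11673) = 158.100 km
5: √((0.174·111.32)² + (0.534·76.06)²) = √(375.18450 + 1649.66271) = 44.998 km
Minimum: 5 at 44.998 km.

5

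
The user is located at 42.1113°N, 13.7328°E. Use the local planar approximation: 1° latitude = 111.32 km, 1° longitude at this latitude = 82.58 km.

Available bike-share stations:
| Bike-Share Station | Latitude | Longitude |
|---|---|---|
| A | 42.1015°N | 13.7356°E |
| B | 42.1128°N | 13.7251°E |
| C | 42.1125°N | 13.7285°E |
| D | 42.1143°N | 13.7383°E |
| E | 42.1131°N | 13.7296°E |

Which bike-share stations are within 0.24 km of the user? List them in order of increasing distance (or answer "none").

Distances from 42.1113°N, 13.7328°E:
A: 1.1152 km
B: 0.6574 km
C: 0.3794 km
D: 0.5638 km
E: 0.3316 km
Threshold 0.24 km: none within range.

none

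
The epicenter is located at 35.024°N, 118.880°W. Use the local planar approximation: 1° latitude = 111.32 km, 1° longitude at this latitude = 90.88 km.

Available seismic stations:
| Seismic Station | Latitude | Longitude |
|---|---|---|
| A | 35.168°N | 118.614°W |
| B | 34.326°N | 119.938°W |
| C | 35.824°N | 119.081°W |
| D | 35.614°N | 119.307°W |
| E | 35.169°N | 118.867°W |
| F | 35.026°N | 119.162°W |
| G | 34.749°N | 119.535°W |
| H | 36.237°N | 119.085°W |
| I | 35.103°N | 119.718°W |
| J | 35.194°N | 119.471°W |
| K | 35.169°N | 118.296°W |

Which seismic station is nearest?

Distances from 35.024°N, 118.880°W:
A: 29.006 km
B: 123.623 km
C: 90.910 km
D: 76.286 km
E: 16.185 km
F: 25.629 km
G: 66.937 km
H: 136.310 km
I: 76.664 km
J: 56.947 km
K: 55.474 km
Minimum: E at 16.185 km.

E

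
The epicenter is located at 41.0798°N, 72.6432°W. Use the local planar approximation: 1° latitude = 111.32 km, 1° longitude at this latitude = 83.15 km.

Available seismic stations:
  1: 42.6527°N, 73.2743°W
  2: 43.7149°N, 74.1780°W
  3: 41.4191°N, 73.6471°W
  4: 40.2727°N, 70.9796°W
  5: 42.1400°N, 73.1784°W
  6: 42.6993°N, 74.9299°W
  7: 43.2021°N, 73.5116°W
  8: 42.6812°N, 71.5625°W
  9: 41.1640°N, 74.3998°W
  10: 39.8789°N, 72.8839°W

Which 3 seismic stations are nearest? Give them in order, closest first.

Distances from 41.0798°N, 72.6432°W:
1: √((1.5729·111.32)² + (-0.6311·83.15)²) = √(30658.338868 + 2753.726903) = 182.7897 km
2: √((2.6351·111.32)² + (-1.5348·83.15)²) = √(86047.963698 + 16286.512171) = 319.8976 km
3: √((0.3393·111.32)² + (-1.0039·83.15)²) = √(1426.639074 + 6967.956256) = 91.6220 km
4: √((-0.8071·111.32)² + (1.6636·83.15)²) = √(8072.370562 + 19134.729647) = 164.9457 km
5: √((1.0602·111.32)² + (-0.5352·83.15)²) = √(13929.065965 + 1980.417324) = 126.1328 km
6: √((1.6195·111.32)² + (-2.2867·83.15)²) = √(32501.866342 + 36152.879250) = 262.0205 km
7: √((2.1223·111.32)² + (-0.8684·83.15)²) = √(55816.158530 + 5213.917280) = 247.0427 km
8: √((1.6014·111.32)² + (1.0807·83.15)²) = √(31779.425631 + 8074.856443) = 199.6354 km
9: √((0.0842·111.32)² + (-1.7566·83.15)²) = √(87.855828 + 21333.900436) = 146.3617 km
10: √((-1.2009·111.32)² + (-0.2407·83.15)²) = √(17871.462121 + 400.568402) = 135.1741 km
Sorted: 3 (91.6220 km) < 5 (126.1328 km) < 10 (135.1741 km) < 9 (146.3617 km) < 4 (164.9457 km) < …

3, 5, 10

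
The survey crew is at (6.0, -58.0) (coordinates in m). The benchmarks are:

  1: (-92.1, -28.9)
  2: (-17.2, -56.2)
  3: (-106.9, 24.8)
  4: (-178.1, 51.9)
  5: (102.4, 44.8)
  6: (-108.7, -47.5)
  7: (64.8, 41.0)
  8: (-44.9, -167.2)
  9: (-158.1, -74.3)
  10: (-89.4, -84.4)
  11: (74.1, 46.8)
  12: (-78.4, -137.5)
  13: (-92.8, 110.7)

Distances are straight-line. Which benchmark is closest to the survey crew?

2

Distances from (6.0, -58.0):
1: √((-98.1)² + (29.1)²) = √(9623.610 + 846.810) = 102.3 m
2: √((-23.2)² + (1.8)²) = √(538.240 + 3.240) = 23.3 m
3: √((-112.9)² + (82.8)²) = √(12746.410 + 6855.840) = 140.0 m
4: √((-184.1)² + (109.9)²) = √(33892.810 + 12078.010) = 214.4 m
5: √((96.4)² + (102.8)²) = √(9292.960 + 10567.840) = 140.9 m
6: √((-114.7)² + (10.5)²) = √(13156.090 + 110.250) = 115.2 m
7: √((58.8)² + (99.0)²) = √(3457.440 + 9801.000) = 115.1 m
8: √((-50.9)² + (-109.2)²) = √(2590.810 + 11924.640) = 120.5 m
9: √((-164.1)² + (-16.3)²) = √(26928.810 + 265.690) = 164.9 m
10: √((-95.4)² + (-26.4)²) = √(9101.160 + 696.960) = 99.0 m
11: √((68.1)² + (104.8)²) = √(4637.610 + 10983.040) = 125.0 m
12: √((-84.4)² + (-79.5)²) = √(7123.360 + 6320.250) = 115.9 m
13: √((-98.8)² + (168.7)²) = √(9761.440 + 28459.690) = 195.5 m
Minimum: 2 at 23.3 m.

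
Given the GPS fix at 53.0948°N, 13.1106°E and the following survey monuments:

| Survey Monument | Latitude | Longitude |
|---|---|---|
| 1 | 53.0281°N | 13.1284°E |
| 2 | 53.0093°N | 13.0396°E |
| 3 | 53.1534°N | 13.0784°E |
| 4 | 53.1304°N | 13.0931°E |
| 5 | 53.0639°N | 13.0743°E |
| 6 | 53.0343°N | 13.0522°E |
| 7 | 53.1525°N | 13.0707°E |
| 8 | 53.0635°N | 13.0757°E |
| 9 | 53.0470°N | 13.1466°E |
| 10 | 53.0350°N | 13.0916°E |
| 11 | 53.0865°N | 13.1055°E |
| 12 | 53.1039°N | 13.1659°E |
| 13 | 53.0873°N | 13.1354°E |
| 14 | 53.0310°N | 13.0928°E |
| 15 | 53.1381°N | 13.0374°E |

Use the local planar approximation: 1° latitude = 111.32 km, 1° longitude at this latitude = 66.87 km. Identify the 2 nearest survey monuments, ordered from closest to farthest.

Distances from 53.0948°N, 13.1106°E:
1: √((-0.0667·111.32)² + (0.0178·66.87)²) = √(55.131278 + 1.416781) = 7.5198 km
2: √((-0.0855·111.32)² + (-0.0710·66.87)²) = √(90.589659 + 22.541320) = 10.6363 km
3: √((0.0586·111.32)² + (-0.0322·66.87)²) = √(42.554121 + 4.636331) = 6.8695 km
4: √((0.0356·111.32)² + (-0.0175·66.87)²) = √(15.705306 + 1.369427) = 4.1322 km
5: √((-0.0309·111.32)² + (-0.0363·66.87)²) = √(11.832141 + 5.892179) = 4.2100 km
6: √((-0.0605·111.32)² + (-0.0584·66.87)²) = √(45.358339 + 15.250650) = 7.7852 km
7: √((0.0577·111.32)² + (-0.0399·66.87)²) = √(41.257036 + 7.118827) = 6.9553 km
8: √((-0.0313·111.32)² + (-0.0349·66.87)²) = √(12.140458 + 5.446450) = 4.1937 km
9: √((-0.0478·111.32)² + (0.0360·66.87)²) = √(28.314063 + 5.795190) = 5.8403 km
10: √((-0.0598·111.32)² + (-0.0190·66.87)²) = √(44.314797 + 1.614246) = 6.7771 km
11: √((-0.0083·111.32)² + (-0.0051·66.87)²) = √(0.853695 + 0.116306) = 0.9849 km
12: √((0.0091·111.32)² + (0.0553·66.87)²) = √(1.026193 + 13.674546) = 3.8342 km
13: √((-0.0075·111.32)² + (0.0248·66.87)²) = √(0.697058 + 2.750211) = 1.8567 km
14: √((-0.0638·111.32)² + (-0.0178·66.87)²) = √(50.441472 + 1.416781) = 7.2013 km
15: √((0.0433·111.32)² + (-0.0732·66.87)²) = √(23.233904 + 23.959889) = 6.8698 km
Sorted: 11 (0.9849 km) < 13 (1.8567 km) < 12 (3.8342 km) < 4 (4.1322 km) < …

11, 13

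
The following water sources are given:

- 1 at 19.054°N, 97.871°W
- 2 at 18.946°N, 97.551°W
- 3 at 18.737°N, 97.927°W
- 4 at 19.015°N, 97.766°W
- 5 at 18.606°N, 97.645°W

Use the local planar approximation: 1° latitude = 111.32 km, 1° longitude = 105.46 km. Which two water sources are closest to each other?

1 and 4

Pairwise distances:
1–4: √((-0.039·111.32)² + (0.105·105.46)²) = √(18.84845 + 122.61797) = 11.894 km
2–4: √((0.069·111.32)² + (-0.215·105.46)²) = √(58.99899 + 514.10574) = 23.940 km
3–5: √((-0.131·111.32)² + (0.282·105.46)²) = √(212.66156 + 884.45095) = 33.123 km
3–4: √((0.278·111.32)² + (0.161·105.46)²) = √(957.71433 + 288.28848) = 35.299 km
1–3: √((-0.317·111.32)² + (-0.056·105.46)²) = √(1245.27400 + 34.87800) = 35.779 km
1–2: √((-0.108·111.32)² + (0.320·105.46)²) = √(144.54195 + 1138.87351) = 35.825 km
2–5: √((-0.340·111.32)² + (-0.094·105.46)²) = √(1432.53166 + 98.27233) = 39.125 km
2–3: √((-0.209·111.32)² + (-0.376·105.46)²) = √(541.30117 + 1572.35724) = 45.975 km
4–5: √((-0.409·111.32)² + (0.121·105.46)²) = √(2072.96997 + 162.83444) = 47.284 km
1–5: √((-0.448·111.32)² + (0.226·105.46)²) = √(2487.15255 + 568.05765) = 55.274 km
Closest pair: 1–4 at 11.894 km.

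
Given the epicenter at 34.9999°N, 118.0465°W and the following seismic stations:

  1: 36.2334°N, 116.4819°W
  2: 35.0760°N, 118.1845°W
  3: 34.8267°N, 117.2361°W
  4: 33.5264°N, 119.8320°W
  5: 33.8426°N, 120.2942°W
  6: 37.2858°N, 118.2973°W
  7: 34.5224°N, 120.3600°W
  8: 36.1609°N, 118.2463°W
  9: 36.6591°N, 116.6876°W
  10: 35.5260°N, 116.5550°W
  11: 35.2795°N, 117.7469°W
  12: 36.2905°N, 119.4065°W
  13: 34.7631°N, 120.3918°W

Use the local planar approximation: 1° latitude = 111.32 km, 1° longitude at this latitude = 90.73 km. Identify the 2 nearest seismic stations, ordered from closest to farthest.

Distances from 34.9999°N, 118.0465°W:
1: 197.5006 km
2: 15.1174 km
3: 76.0135 km
4: 230.5414 km
5: 241.2184 km
6: 255.4818 km
7: 216.5297 km
8: 130.5077 km
9: 222.0722 km
10: 147.4532 km
11: 41.3240 km
12: 189.3851 km
13: 214.4156 km
Sorted: 2 (15.1174 km) < 11 (41.3240 km) < 3 (76.0135 km) < 8 (130.5077 km) < …

2, 11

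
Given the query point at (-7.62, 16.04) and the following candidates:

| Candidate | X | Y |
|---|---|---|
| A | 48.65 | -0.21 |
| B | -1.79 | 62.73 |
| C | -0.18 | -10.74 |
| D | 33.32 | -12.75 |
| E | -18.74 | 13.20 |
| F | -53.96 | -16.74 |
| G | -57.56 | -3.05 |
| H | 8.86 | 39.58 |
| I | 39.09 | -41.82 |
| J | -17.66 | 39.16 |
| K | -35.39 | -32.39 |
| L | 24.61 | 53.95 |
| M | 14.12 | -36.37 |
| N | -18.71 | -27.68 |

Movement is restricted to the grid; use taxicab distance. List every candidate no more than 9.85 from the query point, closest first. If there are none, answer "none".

Distances from (-7.62, 16.04):
A: |56.27| + |-16.25| = 56.27 + 16.25 = 72.52
B: |5.83| + |46.69| = 5.83 + 46.69 = 52.52
C: |7.44| + |-26.78| = 7.44 + 26.78 = 34.22
D: |40.94| + |-28.79| = 40.94 + 28.79 = 69.73
E: |-11.12| + |-2.84| = 11.12 + 2.84 = 13.96
F: |-46.34| + |-32.78| = 46.34 + 32.78 = 79.12
G: |-49.94| + |-19.09| = 49.94 + 19.09 = 69.03
H: |16.48| + |23.54| = 16.48 + 23.54 = 40.02
I: |46.71| + |-57.86| = 46.71 + 57.86 = 104.57
J: |-10.04| + |23.12| = 10.04 + 23.12 = 33.16
K: |-27.77| + |-48.43| = 27.77 + 48.43 = 76.20
L: |32.23| + |37.91| = 32.23 + 37.91 = 70.14
M: |21.74| + |-52.41| = 21.74 + 52.41 = 74.15
N: |-11.09| + |-43.72| = 11.09 + 43.72 = 54.81
Threshold 9.85: none within range.

none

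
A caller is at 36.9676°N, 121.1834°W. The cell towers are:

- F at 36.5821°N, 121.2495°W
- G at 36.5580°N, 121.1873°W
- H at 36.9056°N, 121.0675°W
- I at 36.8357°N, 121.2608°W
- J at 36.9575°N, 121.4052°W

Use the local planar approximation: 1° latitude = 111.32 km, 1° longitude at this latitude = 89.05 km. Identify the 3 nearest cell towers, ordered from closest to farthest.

Distances from 36.9676°N, 121.1834°W:
F: 43.3157 km
G: 45.5980 km
H: 12.4160 km
I: 16.2204 km
J: 19.7833 km
Sorted: H (12.4160 km) < I (16.2204 km) < J (19.7833 km) < F (43.3157 km) < G (45.5980 km)

H, I, J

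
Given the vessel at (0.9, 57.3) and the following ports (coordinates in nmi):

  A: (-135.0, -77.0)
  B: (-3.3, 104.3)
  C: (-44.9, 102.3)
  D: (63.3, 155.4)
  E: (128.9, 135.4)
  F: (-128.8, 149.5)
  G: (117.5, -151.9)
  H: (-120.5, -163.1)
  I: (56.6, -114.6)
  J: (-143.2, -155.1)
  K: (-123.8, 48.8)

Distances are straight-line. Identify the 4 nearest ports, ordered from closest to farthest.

Distances from (0.9, 57.3):
A: √((-135.9)² + (-134.3)²) = √(18468.810 + 18036.490) = 191.1 nmi
B: √((-4.2)² + (47.0)²) = √(17.640 + 2209.000) = 47.2 nmi
C: √((-45.8)² + (45.0)²) = √(2097.640 + 2025.000) = 64.2 nmi
D: √((62.4)² + (98.1)²) = √(3893.760 + 9623.610) = 116.3 nmi
E: √((128.0)² + (78.1)²) = √(16384.000 + 6099.610) = 149.9 nmi
F: √((-129.7)² + (92.2)²) = √(16822.090 + 8500.840) = 159.1 nmi
G: √((116.6)² + (-209.2)²) = √(13595.560 + 43764.640) = 239.5 nmi
H: √((-121.4)² + (-220.4)²) = √(14737.960 + 48576.160) = 251.6 nmi
I: √((55.7)² + (-171.9)²) = √(3102.490 + 29549.610) = 180.7 nmi
J: √((-144.1)² + (-212.4)²) = √(20764.810 + 45113.760) = 256.7 nmi
K: √((-124.7)² + (-8.5)²) = √(15550.090 + 72.250) = 125.0 nmi
Sorted: B (47.2 nmi) < C (64.2 nmi) < D (116.3 nmi) < K (125.0 nmi) < E (149.9 nmi) < F (159.1 nmi) < …

B, C, D, K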